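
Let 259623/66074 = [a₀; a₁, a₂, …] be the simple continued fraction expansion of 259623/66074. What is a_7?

Apply division with remainder until the remainder is 0:
⌊259623/66074⌋ = 3, remainder 61401
⌊66074/61401⌋ = 1, remainder 4673
⌊61401/4673⌋ = 13, remainder 652
⌊4673/652⌋ = 7, remainder 109
⌊652/109⌋ = 5, remainder 107
⌊109/107⌋ = 1, remainder 2
⌊107/2⌋ = 53, remainder 1
⌊2/1⌋ = 2, remainder 0

2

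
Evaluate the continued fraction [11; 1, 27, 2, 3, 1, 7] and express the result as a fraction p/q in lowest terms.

23822/1991

a_0 = 11: 11/1
a_1 = 1: 12/1
a_2 = 27: 335/28
a_3 = 2: 682/57
a_4 = 3: 2381/199
a_5 = 1: 3063/256
a_6 = 7: 23822/1991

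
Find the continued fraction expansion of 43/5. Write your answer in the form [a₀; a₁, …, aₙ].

⌊43/5⌋ = 8, remainder 3
⌊5/3⌋ = 1, remainder 2
⌊3/2⌋ = 1, remainder 1
⌊2/1⌋ = 2, remainder 0

[8; 1, 1, 2]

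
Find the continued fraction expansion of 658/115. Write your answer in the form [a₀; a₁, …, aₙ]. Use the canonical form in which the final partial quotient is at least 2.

[5; 1, 2, 1, 1, 2, 6]

⌊658/115⌋ = 5, remainder 83
⌊115/83⌋ = 1, remainder 32
⌊83/32⌋ = 2, remainder 19
⌊32/19⌋ = 1, remainder 13
⌊19/13⌋ = 1, remainder 6
⌊13/6⌋ = 2, remainder 1
⌊6/1⌋ = 6, remainder 0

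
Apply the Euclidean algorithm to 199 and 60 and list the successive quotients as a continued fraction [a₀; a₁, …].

[3; 3, 6, 3]

Run the Euclidean algorithm, recording each quotient:
199 ÷ 60 → quotient 3, remainder 19
60 ÷ 19 → quotient 3, remainder 3
19 ÷ 3 → quotient 6, remainder 1
3 ÷ 1 → quotient 3, remainder 0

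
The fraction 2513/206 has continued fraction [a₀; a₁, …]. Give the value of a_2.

41

Repeatedly divide and take the remainder:
2513 = 12·206 + 41, so a_0 = 12
206 = 5·41 + 1, so a_1 = 5
41 = 41·1 + 0, so a_2 = 41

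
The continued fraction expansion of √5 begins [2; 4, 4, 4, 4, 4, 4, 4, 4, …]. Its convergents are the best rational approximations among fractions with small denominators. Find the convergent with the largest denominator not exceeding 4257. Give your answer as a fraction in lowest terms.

List convergents until the denominator exceeds the bound:
a_0 = 2: 2/1  (≤ bound)
a_1 = 4: 9/4  (≤ bound)
a_2 = 4: 38/17  (≤ bound)
a_3 = 4: 161/72  (≤ bound)
a_4 = 4: 682/305  (≤ bound)
a_5 = 4: 2889/1292  (≤ bound)
a_6 = 4: 12238/5473  (> 4257, stop)

2889/1292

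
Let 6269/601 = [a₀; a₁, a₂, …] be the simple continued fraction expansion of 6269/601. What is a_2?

3

6269 = 10·601 + 259, so a_0 = 10
601 = 2·259 + 83, so a_1 = 2
259 = 3·83 + 10, so a_2 = 3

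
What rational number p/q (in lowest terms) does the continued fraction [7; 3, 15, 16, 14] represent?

Collapse the nested fraction from the inside out:
Start with 14.
16 + 1/(14/1) = 16 + 1/14 = 225/14
15 + 1/(225/14) = 15 + 14/225 = 3389/225
3 + 1/(3389/225) = 3 + 225/3389 = 10392/3389
7 + 1/(10392/3389) = 7 + 3389/10392 = 76133/10392

76133/10392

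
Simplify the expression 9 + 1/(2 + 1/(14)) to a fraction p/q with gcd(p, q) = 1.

a_0 = 9: 9/1
a_1 = 2: 19/2
a_2 = 14: 275/29

275/29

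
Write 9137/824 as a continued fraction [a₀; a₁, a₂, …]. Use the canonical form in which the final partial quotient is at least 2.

9137 ÷ 824 → quotient 11, remainder 73
824 ÷ 73 → quotient 11, remainder 21
73 ÷ 21 → quotient 3, remainder 10
21 ÷ 10 → quotient 2, remainder 1
10 ÷ 1 → quotient 10, remainder 0

[11; 11, 3, 2, 10]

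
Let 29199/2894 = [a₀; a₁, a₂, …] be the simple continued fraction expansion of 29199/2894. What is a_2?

29199 = 10·2894 + 259, so a_0 = 10
2894 = 11·259 + 45, so a_1 = 11
259 = 5·45 + 34, so a_2 = 5

5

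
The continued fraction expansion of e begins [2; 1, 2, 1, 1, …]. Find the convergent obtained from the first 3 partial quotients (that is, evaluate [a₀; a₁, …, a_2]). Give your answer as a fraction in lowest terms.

a_0 = 2: 2/1
a_1 = 1: 3/1
a_2 = 2: 8/3

8/3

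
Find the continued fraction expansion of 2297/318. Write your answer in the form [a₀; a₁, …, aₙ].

[7; 4, 2, 11, 3]

Repeatedly divide and take the remainder:
2297 = 7·318 + 71, so a_0 = 7
318 = 4·71 + 34, so a_1 = 4
71 = 2·34 + 3, so a_2 = 2
34 = 11·3 + 1, so a_3 = 11
3 = 3·1 + 0, so a_4 = 3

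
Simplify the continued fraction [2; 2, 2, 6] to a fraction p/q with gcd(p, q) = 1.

77/32

Work from the innermost term outward:
Start with 6.
2 + 1/(6/1) = 2 + 1/6 = 13/6
2 + 1/(13/6) = 2 + 6/13 = 32/13
2 + 1/(32/13) = 2 + 13/32 = 77/32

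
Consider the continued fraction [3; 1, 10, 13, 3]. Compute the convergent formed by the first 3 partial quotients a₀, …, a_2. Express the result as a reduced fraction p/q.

Start with 10.
1 + 1/(10/1) = 1 + 1/10 = 11/10
3 + 1/(11/10) = 3 + 10/11 = 43/11

43/11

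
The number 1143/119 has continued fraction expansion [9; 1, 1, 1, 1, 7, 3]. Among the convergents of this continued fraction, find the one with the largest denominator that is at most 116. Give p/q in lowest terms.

a_0 = 9: 9/1  (≤ bound)
a_1 = 1: 10/1  (≤ bound)
a_2 = 1: 19/2  (≤ bound)
a_3 = 1: 29/3  (≤ bound)
a_4 = 1: 48/5  (≤ bound)
a_5 = 7: 365/38  (≤ bound)
a_6 = 3: 1143/119  (> 116, stop)

365/38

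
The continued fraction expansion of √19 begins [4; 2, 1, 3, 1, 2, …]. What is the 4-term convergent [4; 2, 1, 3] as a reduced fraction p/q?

a_0 = 4: 4/1
a_1 = 2: 9/2
a_2 = 1: 13/3
a_3 = 3: 48/11

48/11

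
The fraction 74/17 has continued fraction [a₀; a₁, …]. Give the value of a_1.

Repeatedly divide and take the remainder:
74 ÷ 17 → quotient 4, remainder 6
17 ÷ 6 → quotient 2, remainder 5

2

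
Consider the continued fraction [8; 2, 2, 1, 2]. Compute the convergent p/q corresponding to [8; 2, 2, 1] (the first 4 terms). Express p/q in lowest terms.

Collapse the nested fraction from the inside out:
Start with 1.
2 + 1/(1/1) = 2 + 1/1 = 3/1
2 + 1/(3/1) = 2 + 1/3 = 7/3
8 + 1/(7/3) = 8 + 3/7 = 59/7

59/7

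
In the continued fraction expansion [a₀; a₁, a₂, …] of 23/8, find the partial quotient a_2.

Run the Euclidean algorithm, recording each quotient:
23 ÷ 8 → quotient 2, remainder 7
8 ÷ 7 → quotient 1, remainder 1
7 ÷ 1 → quotient 7, remainder 0

7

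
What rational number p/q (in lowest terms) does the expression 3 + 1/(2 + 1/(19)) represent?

Start with 19.
2 + 1/(19/1) = 2 + 1/19 = 39/19
3 + 1/(39/19) = 3 + 19/39 = 136/39

136/39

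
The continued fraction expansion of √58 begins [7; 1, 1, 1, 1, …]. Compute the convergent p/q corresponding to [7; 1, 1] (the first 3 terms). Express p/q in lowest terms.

15/2

Compute successive convergents:
a_0 = 7: 7/1
a_1 = 1: 8/1
a_2 = 1: 15/2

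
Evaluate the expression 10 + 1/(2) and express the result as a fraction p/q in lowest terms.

Start with 2.
10 + 1/(2/1) = 10 + 1/2 = 21/2

21/2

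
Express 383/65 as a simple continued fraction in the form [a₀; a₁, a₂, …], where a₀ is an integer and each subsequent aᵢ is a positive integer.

[5; 1, 8, 3, 2]

⌊383/65⌋ = 5, remainder 58
⌊65/58⌋ = 1, remainder 7
⌊58/7⌋ = 8, remainder 2
⌊7/2⌋ = 3, remainder 1
⌊2/1⌋ = 2, remainder 0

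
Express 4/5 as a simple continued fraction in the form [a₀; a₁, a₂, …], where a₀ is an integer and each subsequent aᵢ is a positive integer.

[0; 1, 4]

Run the Euclidean algorithm, recording each quotient:
4 = 0·5 + 4, so a_0 = 0
5 = 1·4 + 1, so a_1 = 1
4 = 4·1 + 0, so a_2 = 4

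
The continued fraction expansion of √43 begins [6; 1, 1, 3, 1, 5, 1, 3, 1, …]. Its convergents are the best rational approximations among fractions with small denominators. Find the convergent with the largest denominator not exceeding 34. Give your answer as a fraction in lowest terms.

a_0 = 6: 6/1  (≤ bound)
a_1 = 1: 7/1  (≤ bound)
a_2 = 1: 13/2  (≤ bound)
a_3 = 3: 46/7  (≤ bound)
a_4 = 1: 59/9  (≤ bound)
a_5 = 5: 341/52  (> 34, stop)

59/9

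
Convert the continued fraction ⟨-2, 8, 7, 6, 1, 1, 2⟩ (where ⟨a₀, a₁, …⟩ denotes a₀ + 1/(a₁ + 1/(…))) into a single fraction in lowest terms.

a_0 = -2: -2/1
a_1 = 8: -15/8
a_2 = 7: -107/57
a_3 = 6: -657/350
a_4 = 1: -764/407
a_5 = 1: -1421/757
a_6 = 2: -3606/1921

-3606/1921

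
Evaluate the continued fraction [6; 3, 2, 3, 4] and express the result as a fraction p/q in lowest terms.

648/103

Work from the innermost term outward:
Start with 4.
3 + 1/(4/1) = 3 + 1/4 = 13/4
2 + 1/(13/4) = 2 + 4/13 = 30/13
3 + 1/(30/13) = 3 + 13/30 = 103/30
6 + 1/(103/30) = 6 + 30/103 = 648/103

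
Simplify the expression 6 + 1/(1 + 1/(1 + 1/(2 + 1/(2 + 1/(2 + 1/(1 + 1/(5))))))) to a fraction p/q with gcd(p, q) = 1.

Start with 5.
1 + 1/(5/1) = 1 + 1/5 = 6/5
2 + 1/(6/5) = 2 + 5/6 = 17/6
2 + 1/(17/6) = 2 + 6/17 = 40/17
2 + 1/(40/17) = 2 + 17/40 = 97/40
1 + 1/(97/40) = 1 + 40/97 = 137/97
1 + 1/(137/97) = 1 + 97/137 = 234/137
6 + 1/(234/137) = 6 + 137/234 = 1541/234

1541/234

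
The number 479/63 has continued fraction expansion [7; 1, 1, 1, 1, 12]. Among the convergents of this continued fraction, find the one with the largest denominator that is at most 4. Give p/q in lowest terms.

23/3

a_0 = 7: 7/1  (≤ bound)
a_1 = 1: 8/1  (≤ bound)
a_2 = 1: 15/2  (≤ bound)
a_3 = 1: 23/3  (≤ bound)
a_4 = 1: 38/5  (> 4, stop)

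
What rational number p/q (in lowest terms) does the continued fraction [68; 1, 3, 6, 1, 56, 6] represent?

Build up convergents one term at a time:
a_0 = 68: 68/1
a_1 = 1: 69/1
a_2 = 3: 275/4
a_3 = 6: 1719/25
a_4 = 1: 1994/29
a_5 = 56: 113383/1649
a_6 = 6: 682292/9923

682292/9923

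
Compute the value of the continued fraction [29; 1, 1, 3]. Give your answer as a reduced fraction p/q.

207/7

Start with 3.
1 + 1/(3/1) = 1 + 1/3 = 4/3
1 + 1/(4/3) = 1 + 3/4 = 7/4
29 + 1/(7/4) = 29 + 4/7 = 207/7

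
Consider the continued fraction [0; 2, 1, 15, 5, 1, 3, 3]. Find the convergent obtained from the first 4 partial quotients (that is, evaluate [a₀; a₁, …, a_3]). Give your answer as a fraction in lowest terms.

16/47

Start with 15.
1 + 1/(15/1) = 1 + 1/15 = 16/15
2 + 1/(16/15) = 2 + 15/16 = 47/16
0 + 1/(47/16) = 0 + 16/47 = 16/47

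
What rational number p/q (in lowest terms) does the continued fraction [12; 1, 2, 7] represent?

Work from the innermost term outward:
Start with 7.
2 + 1/(7/1) = 2 + 1/7 = 15/7
1 + 1/(15/7) = 1 + 7/15 = 22/15
12 + 1/(22/15) = 12 + 15/22 = 279/22

279/22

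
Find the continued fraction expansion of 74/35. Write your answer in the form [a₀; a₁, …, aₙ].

74 ÷ 35 → quotient 2, remainder 4
35 ÷ 4 → quotient 8, remainder 3
4 ÷ 3 → quotient 1, remainder 1
3 ÷ 1 → quotient 3, remainder 0

[2; 8, 1, 3]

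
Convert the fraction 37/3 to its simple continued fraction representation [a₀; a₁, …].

Repeatedly divide and take the remainder:
37 ÷ 3 → quotient 12, remainder 1
3 ÷ 1 → quotient 3, remainder 0

[12; 3]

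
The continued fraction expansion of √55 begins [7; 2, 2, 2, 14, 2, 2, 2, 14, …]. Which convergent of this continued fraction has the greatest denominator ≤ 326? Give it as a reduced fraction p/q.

a_0 = 7: 7/1  (≤ bound)
a_1 = 2: 15/2  (≤ bound)
a_2 = 2: 37/5  (≤ bound)
a_3 = 2: 89/12  (≤ bound)
a_4 = 14: 1283/173  (≤ bound)
a_5 = 2: 2655/358  (> 326, stop)

1283/173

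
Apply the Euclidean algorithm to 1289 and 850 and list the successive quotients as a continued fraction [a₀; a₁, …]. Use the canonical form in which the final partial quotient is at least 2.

1289 ÷ 850 → quotient 1, remainder 439
850 ÷ 439 → quotient 1, remainder 411
439 ÷ 411 → quotient 1, remainder 28
411 ÷ 28 → quotient 14, remainder 19
28 ÷ 19 → quotient 1, remainder 9
19 ÷ 9 → quotient 2, remainder 1
9 ÷ 1 → quotient 9, remainder 0

[1; 1, 1, 14, 1, 2, 9]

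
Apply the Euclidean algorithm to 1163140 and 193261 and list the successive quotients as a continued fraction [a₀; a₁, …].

[6; 54, 13, 2, 18, 2, 3]

Run the Euclidean algorithm, recording each quotient:
1163140 ÷ 193261 → quotient 6, remainder 3574
193261 ÷ 3574 → quotient 54, remainder 265
3574 ÷ 265 → quotient 13, remainder 129
265 ÷ 129 → quotient 2, remainder 7
129 ÷ 7 → quotient 18, remainder 3
7 ÷ 3 → quotient 2, remainder 1
3 ÷ 1 → quotient 3, remainder 0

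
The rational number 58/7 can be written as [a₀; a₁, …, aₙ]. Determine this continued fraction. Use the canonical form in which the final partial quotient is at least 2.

[8; 3, 2]

Run the Euclidean algorithm, recording each quotient:
58 = 8·7 + 2, so a_0 = 8
7 = 3·2 + 1, so a_1 = 3
2 = 2·1 + 0, so a_2 = 2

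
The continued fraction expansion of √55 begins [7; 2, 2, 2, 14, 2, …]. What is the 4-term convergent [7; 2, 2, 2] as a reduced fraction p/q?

89/12

a_0 = 7: 7/1
a_1 = 2: 15/2
a_2 = 2: 37/5
a_3 = 2: 89/12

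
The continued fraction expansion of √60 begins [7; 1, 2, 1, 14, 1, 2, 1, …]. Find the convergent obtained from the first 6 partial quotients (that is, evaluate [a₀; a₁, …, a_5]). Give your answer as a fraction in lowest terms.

Start with 1.
14 + 1/(1/1) = 14 + 1/1 = 15/1
1 + 1/(15/1) = 1 + 1/15 = 16/15
2 + 1/(16/15) = 2 + 15/16 = 47/16
1 + 1/(47/16) = 1 + 16/47 = 63/47
7 + 1/(63/47) = 7 + 47/63 = 488/63

488/63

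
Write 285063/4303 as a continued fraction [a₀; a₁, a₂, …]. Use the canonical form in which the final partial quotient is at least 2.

285063 ÷ 4303 → quotient 66, remainder 1065
4303 ÷ 1065 → quotient 4, remainder 43
1065 ÷ 43 → quotient 24, remainder 33
43 ÷ 33 → quotient 1, remainder 10
33 ÷ 10 → quotient 3, remainder 3
10 ÷ 3 → quotient 3, remainder 1
3 ÷ 1 → quotient 3, remainder 0

[66; 4, 24, 1, 3, 3, 3]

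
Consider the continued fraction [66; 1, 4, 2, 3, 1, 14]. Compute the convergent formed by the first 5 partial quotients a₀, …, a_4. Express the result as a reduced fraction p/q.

Start with 3.
2 + 1/(3/1) = 2 + 1/3 = 7/3
4 + 1/(7/3) = 4 + 3/7 = 31/7
1 + 1/(31/7) = 1 + 7/31 = 38/31
66 + 1/(38/31) = 66 + 31/38 = 2539/38

2539/38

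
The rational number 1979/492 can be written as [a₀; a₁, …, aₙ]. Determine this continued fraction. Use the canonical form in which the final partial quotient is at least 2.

1979 ÷ 492 → quotient 4, remainder 11
492 ÷ 11 → quotient 44, remainder 8
11 ÷ 8 → quotient 1, remainder 3
8 ÷ 3 → quotient 2, remainder 2
3 ÷ 2 → quotient 1, remainder 1
2 ÷ 1 → quotient 2, remainder 0

[4; 44, 1, 2, 1, 2]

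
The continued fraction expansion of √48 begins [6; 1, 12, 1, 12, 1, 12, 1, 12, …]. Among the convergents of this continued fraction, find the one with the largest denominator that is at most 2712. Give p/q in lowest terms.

17466/2521

List convergents until the denominator exceeds the bound:
a_0 = 6: 6/1  (≤ bound)
a_1 = 1: 7/1  (≤ bound)
a_2 = 12: 90/13  (≤ bound)
a_3 = 1: 97/14  (≤ bound)
a_4 = 12: 1254/181  (≤ bound)
a_5 = 1: 1351/195  (≤ bound)
a_6 = 12: 17466/2521  (≤ bound)
a_7 = 1: 18817/2716  (> 2712, stop)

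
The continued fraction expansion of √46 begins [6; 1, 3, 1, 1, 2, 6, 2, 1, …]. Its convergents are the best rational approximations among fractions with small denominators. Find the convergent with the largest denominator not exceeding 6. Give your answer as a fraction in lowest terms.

a_0 = 6: 6/1  (≤ bound)
a_1 = 1: 7/1  (≤ bound)
a_2 = 3: 27/4  (≤ bound)
a_3 = 1: 34/5  (≤ bound)
a_4 = 1: 61/9  (> 6, stop)

34/5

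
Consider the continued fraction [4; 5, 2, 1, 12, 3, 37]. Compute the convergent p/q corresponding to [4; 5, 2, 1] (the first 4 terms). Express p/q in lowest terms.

67/16

a_0 = 4: 4/1
a_1 = 5: 21/5
a_2 = 2: 46/11
a_3 = 1: 67/16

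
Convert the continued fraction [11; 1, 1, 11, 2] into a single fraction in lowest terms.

Starting at the tail and folding back:
Start with 2.
11 + 1/(2/1) = 11 + 1/2 = 23/2
1 + 1/(23/2) = 1 + 2/23 = 25/23
1 + 1/(25/23) = 1 + 23/25 = 48/25
11 + 1/(48/25) = 11 + 25/48 = 553/48

553/48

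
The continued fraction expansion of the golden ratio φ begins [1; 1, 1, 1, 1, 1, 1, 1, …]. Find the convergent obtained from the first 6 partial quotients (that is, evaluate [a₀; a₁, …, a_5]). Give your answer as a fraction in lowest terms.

13/8

a_0 = 1: 1/1
a_1 = 1: 2/1
a_2 = 1: 3/2
a_3 = 1: 5/3
a_4 = 1: 8/5
a_5 = 1: 13/8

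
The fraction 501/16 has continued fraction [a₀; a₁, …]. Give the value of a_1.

3

501 = 31·16 + 5, so a_0 = 31
16 = 3·5 + 1, so a_1 = 3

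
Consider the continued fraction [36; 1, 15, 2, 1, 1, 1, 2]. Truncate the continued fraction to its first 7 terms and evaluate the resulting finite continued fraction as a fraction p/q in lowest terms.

a_0 = 36: 36/1
a_1 = 1: 37/1
a_2 = 15: 591/16
a_3 = 2: 1219/33
a_4 = 1: 1810/49
a_5 = 1: 3029/82
a_6 = 1: 4839/131

4839/131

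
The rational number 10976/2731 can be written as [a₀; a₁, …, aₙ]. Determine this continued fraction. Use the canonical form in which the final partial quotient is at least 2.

10976 = 4·2731 + 52, so a_0 = 4
2731 = 52·52 + 27, so a_1 = 52
52 = 1·27 + 25, so a_2 = 1
27 = 1·25 + 2, so a_3 = 1
25 = 12·2 + 1, so a_4 = 12
2 = 2·1 + 0, so a_5 = 2

[4; 52, 1, 1, 12, 2]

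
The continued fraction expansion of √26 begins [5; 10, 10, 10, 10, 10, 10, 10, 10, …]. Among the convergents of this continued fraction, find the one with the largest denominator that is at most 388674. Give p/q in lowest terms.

List convergents until the denominator exceeds the bound:
a_0 = 5: 5/1  (≤ bound)
a_1 = 10: 51/10  (≤ bound)
a_2 = 10: 515/101  (≤ bound)
a_3 = 10: 5201/1020  (≤ bound)
a_4 = 10: 52525/10301  (≤ bound)
a_5 = 10: 530451/104030  (≤ bound)
a_6 = 10: 5357035/1050601  (> 388674, stop)

530451/104030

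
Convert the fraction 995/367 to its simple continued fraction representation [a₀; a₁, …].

995 ÷ 367 → quotient 2, remainder 261
367 ÷ 261 → quotient 1, remainder 106
261 ÷ 106 → quotient 2, remainder 49
106 ÷ 49 → quotient 2, remainder 8
49 ÷ 8 → quotient 6, remainder 1
8 ÷ 1 → quotient 8, remainder 0

[2; 1, 2, 2, 6, 8]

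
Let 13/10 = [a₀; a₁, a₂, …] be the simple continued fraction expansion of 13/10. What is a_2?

13 ÷ 10 → quotient 1, remainder 3
10 ÷ 3 → quotient 3, remainder 1
3 ÷ 1 → quotient 3, remainder 0

3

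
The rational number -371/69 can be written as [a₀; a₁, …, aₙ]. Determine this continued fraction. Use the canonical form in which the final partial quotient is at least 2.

[-6; 1, 1, 1, 1, 1, 8]

-371 ÷ 69 → quotient -6, remainder 43
69 ÷ 43 → quotient 1, remainder 26
43 ÷ 26 → quotient 1, remainder 17
26 ÷ 17 → quotient 1, remainder 9
17 ÷ 9 → quotient 1, remainder 8
9 ÷ 8 → quotient 1, remainder 1
8 ÷ 1 → quotient 8, remainder 0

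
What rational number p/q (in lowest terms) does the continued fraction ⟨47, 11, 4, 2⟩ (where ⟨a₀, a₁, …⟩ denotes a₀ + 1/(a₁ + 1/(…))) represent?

4756/101

Collapse the nested fraction from the inside out:
Start with 2.
4 + 1/(2/1) = 4 + 1/2 = 9/2
11 + 1/(9/2) = 11 + 2/9 = 101/9
47 + 1/(101/9) = 47 + 9/101 = 4756/101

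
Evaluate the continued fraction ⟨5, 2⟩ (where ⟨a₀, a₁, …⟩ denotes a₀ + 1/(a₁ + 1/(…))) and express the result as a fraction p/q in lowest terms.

Build up convergents one term at a time:
a_0 = 5: 5/1
a_1 = 2: 11/2

11/2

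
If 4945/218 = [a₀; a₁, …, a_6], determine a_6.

⌊4945/218⌋ = 22, remainder 149
⌊218/149⌋ = 1, remainder 69
⌊149/69⌋ = 2, remainder 11
⌊69/11⌋ = 6, remainder 3
⌊11/3⌋ = 3, remainder 2
⌊3/2⌋ = 1, remainder 1
⌊2/1⌋ = 2, remainder 0

2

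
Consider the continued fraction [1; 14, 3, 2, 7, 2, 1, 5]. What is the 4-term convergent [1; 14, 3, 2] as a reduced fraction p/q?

Use the convergent recurrence hₖ = aₖ·hₖ₋₁ + hₖ₋₂ (and likewise for the denominators kₖ):
a_0 = 1: 1/1
a_1 = 14: 15/14
a_2 = 3: 46/43
a_3 = 2: 107/100

107/100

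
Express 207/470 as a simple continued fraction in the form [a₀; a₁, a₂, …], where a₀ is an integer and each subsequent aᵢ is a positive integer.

Repeatedly divide and take the remainder:
⌊207/470⌋ = 0, remainder 207
⌊470/207⌋ = 2, remainder 56
⌊207/56⌋ = 3, remainder 39
⌊56/39⌋ = 1, remainder 17
⌊39/17⌋ = 2, remainder 5
⌊17/5⌋ = 3, remainder 2
⌊5/2⌋ = 2, remainder 1
⌊2/1⌋ = 2, remainder 0

[0; 2, 3, 1, 2, 3, 2, 2]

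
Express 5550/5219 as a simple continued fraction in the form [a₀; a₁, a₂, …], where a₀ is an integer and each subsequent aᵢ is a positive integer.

⌊5550/5219⌋ = 1, remainder 331
⌊5219/331⌋ = 15, remainder 254
⌊331/254⌋ = 1, remainder 77
⌊254/77⌋ = 3, remainder 23
⌊77/23⌋ = 3, remainder 8
⌊23/8⌋ = 2, remainder 7
⌊8/7⌋ = 1, remainder 1
⌊7/1⌋ = 7, remainder 0

[1; 15, 1, 3, 3, 2, 1, 7]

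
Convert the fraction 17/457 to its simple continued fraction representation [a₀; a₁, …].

[0; 26, 1, 7, 2]

⌊17/457⌋ = 0, remainder 17
⌊457/17⌋ = 26, remainder 15
⌊17/15⌋ = 1, remainder 2
⌊15/2⌋ = 7, remainder 1
⌊2/1⌋ = 2, remainder 0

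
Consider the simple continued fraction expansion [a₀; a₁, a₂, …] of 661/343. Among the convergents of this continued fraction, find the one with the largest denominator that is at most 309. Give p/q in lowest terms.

List convergents until the denominator exceeds the bound:
a_0 = 1: 1/1  (≤ bound)
a_1 = 1: 2/1  (≤ bound)
a_2 = 12: 25/13  (≤ bound)
a_3 = 1: 27/14  (≤ bound)
a_4 = 2: 79/41  (≤ bound)
a_5 = 1: 106/55  (≤ bound)
a_6 = 1: 185/96  (≤ bound)
a_7 = 3: 661/343  (> 309, stop)

185/96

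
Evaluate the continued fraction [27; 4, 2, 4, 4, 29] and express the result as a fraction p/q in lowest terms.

134518/4941

a_0 = 27: 27/1
a_1 = 4: 109/4
a_2 = 2: 245/9
a_3 = 4: 1089/40
a_4 = 4: 4601/169
a_5 = 29: 134518/4941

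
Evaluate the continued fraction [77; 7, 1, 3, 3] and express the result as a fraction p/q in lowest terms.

Start with 3.
3 + 1/(3/1) = 3 + 1/3 = 10/3
1 + 1/(10/3) = 1 + 3/10 = 13/10
7 + 1/(13/10) = 7 + 10/13 = 101/13
77 + 1/(101/13) = 77 + 13/101 = 7790/101

7790/101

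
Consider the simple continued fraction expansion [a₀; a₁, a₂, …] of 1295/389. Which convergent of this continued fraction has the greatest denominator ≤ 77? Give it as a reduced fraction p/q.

List convergents until the denominator exceeds the bound:
a_0 = 3: 3/1  (≤ bound)
a_1 = 3: 10/3  (≤ bound)
a_2 = 25: 253/76  (≤ bound)
a_3 = 1: 263/79  (> 77, stop)

253/76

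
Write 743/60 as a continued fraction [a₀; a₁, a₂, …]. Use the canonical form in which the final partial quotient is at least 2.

743 = 12·60 + 23, so a_0 = 12
60 = 2·23 + 14, so a_1 = 2
23 = 1·14 + 9, so a_2 = 1
14 = 1·9 + 5, so a_3 = 1
9 = 1·5 + 4, so a_4 = 1
5 = 1·4 + 1, so a_5 = 1
4 = 4·1 + 0, so a_6 = 4

[12; 2, 1, 1, 1, 1, 4]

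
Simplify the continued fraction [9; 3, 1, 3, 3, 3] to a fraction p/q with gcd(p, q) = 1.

a_0 = 9: 9/1
a_1 = 3: 28/3
a_2 = 1: 37/4
a_3 = 3: 139/15
a_4 = 3: 454/49
a_5 = 3: 1501/162

1501/162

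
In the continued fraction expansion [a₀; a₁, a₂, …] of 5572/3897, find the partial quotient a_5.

3

5572 ÷ 3897 → quotient 1, remainder 1675
3897 ÷ 1675 → quotient 2, remainder 547
1675 ÷ 547 → quotient 3, remainder 34
547 ÷ 34 → quotient 16, remainder 3
34 ÷ 3 → quotient 11, remainder 1
3 ÷ 1 → quotient 3, remainder 0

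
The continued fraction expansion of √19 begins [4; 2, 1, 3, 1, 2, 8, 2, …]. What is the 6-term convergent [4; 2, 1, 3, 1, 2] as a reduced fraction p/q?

Work from the innermost term outward:
Start with 2.
1 + 1/(2/1) = 1 + 1/2 = 3/2
3 + 1/(3/2) = 3 + 2/3 = 11/3
1 + 1/(11/3) = 1 + 3/11 = 14/11
2 + 1/(14/11) = 2 + 11/14 = 39/14
4 + 1/(39/14) = 4 + 14/39 = 170/39

170/39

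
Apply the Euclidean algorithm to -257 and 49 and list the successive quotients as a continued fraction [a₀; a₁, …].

Apply division with remainder until the remainder is 0:
-257 ÷ 49 → quotient -6, remainder 37
49 ÷ 37 → quotient 1, remainder 12
37 ÷ 12 → quotient 3, remainder 1
12 ÷ 1 → quotient 12, remainder 0

[-6; 1, 3, 12]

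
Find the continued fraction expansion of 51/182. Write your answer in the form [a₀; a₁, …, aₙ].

Run the Euclidean algorithm, recording each quotient:
⌊51/182⌋ = 0, remainder 51
⌊182/51⌋ = 3, remainder 29
⌊51/29⌋ = 1, remainder 22
⌊29/22⌋ = 1, remainder 7
⌊22/7⌋ = 3, remainder 1
⌊7/1⌋ = 7, remainder 0

[0; 3, 1, 1, 3, 7]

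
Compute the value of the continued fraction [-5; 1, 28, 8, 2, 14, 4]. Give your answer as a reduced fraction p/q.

Start with 4.
14 + 1/(4/1) = 14 + 1/4 = 57/4
2 + 1/(57/4) = 2 + 4/57 = 118/57
8 + 1/(118/57) = 8 + 57/118 = 1001/118
28 + 1/(1001/118) = 28 + 118/1001 = 28146/1001
1 + 1/(28146/1001) = 1 + 1001/28146 = 29147/28146
-5 + 1/(29147/28146) = -5 + 28146/29147 = -117589/29147

-117589/29147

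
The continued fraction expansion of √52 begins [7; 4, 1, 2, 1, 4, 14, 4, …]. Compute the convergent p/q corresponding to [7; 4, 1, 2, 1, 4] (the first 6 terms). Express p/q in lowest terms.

649/90

Build up convergents one term at a time:
a_0 = 7: 7/1
a_1 = 4: 29/4
a_2 = 1: 36/5
a_3 = 2: 101/14
a_4 = 1: 137/19
a_5 = 4: 649/90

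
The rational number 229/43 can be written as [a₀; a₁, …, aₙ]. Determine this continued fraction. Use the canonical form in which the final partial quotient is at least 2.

[5; 3, 14]

Apply division with remainder until the remainder is 0:
229 ÷ 43 → quotient 5, remainder 14
43 ÷ 14 → quotient 3, remainder 1
14 ÷ 1 → quotient 14, remainder 0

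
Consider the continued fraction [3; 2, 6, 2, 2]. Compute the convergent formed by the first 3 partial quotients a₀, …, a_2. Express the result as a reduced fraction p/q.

45/13

Compute successive convergents:
a_0 = 3: 3/1
a_1 = 2: 7/2
a_2 = 6: 45/13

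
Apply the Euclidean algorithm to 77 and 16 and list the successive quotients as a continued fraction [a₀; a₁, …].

[4; 1, 4, 3]

Apply division with remainder until the remainder is 0:
77 ÷ 16 → quotient 4, remainder 13
16 ÷ 13 → quotient 1, remainder 3
13 ÷ 3 → quotient 4, remainder 1
3 ÷ 1 → quotient 3, remainder 0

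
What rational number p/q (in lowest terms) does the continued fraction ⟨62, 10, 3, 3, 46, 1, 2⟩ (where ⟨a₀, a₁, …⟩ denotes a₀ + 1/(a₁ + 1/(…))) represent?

901215/14513

a_0 = 62: 62/1
a_1 = 10: 621/10
a_2 = 3: 1925/31
a_3 = 3: 6396/103
a_4 = 46: 296141/4769
a_5 = 1: 302537/4872
a_6 = 2: 901215/14513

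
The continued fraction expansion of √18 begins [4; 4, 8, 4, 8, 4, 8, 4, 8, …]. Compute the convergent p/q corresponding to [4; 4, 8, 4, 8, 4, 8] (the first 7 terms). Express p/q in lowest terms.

161564/38081

Start with 8.
4 + 1/(8/1) = 4 + 1/8 = 33/8
8 + 1/(33/8) = 8 + 8/33 = 272/33
4 + 1/(272/33) = 4 + 33/272 = 1121/272
8 + 1/(1121/272) = 8 + 272/1121 = 9240/1121
4 + 1/(9240/1121) = 4 + 1121/9240 = 38081/9240
4 + 1/(38081/9240) = 4 + 9240/38081 = 161564/38081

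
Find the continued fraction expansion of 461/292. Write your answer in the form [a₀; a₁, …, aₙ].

[1; 1, 1, 2, 1, 2, 15]

Apply division with remainder until the remainder is 0:
461 ÷ 292 → quotient 1, remainder 169
292 ÷ 169 → quotient 1, remainder 123
169 ÷ 123 → quotient 1, remainder 46
123 ÷ 46 → quotient 2, remainder 31
46 ÷ 31 → quotient 1, remainder 15
31 ÷ 15 → quotient 2, remainder 1
15 ÷ 1 → quotient 15, remainder 0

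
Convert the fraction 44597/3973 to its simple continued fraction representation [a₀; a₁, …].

Run the Euclidean algorithm, recording each quotient:
44597 ÷ 3973 → quotient 11, remainder 894
3973 ÷ 894 → quotient 4, remainder 397
894 ÷ 397 → quotient 2, remainder 100
397 ÷ 100 → quotient 3, remainder 97
100 ÷ 97 → quotient 1, remainder 3
97 ÷ 3 → quotient 32, remainder 1
3 ÷ 1 → quotient 3, remainder 0

[11; 4, 2, 3, 1, 32, 3]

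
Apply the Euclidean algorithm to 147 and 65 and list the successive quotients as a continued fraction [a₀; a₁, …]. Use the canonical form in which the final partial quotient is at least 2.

Run the Euclidean algorithm, recording each quotient:
147 ÷ 65 → quotient 2, remainder 17
65 ÷ 17 → quotient 3, remainder 14
17 ÷ 14 → quotient 1, remainder 3
14 ÷ 3 → quotient 4, remainder 2
3 ÷ 2 → quotient 1, remainder 1
2 ÷ 1 → quotient 2, remainder 0

[2; 3, 1, 4, 1, 2]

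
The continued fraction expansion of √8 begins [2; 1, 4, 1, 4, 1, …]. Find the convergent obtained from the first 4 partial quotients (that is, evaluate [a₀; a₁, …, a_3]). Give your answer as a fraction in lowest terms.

Starting at the tail and folding back:
Start with 1.
4 + 1/(1/1) = 4 + 1/1 = 5/1
1 + 1/(5/1) = 1 + 1/5 = 6/5
2 + 1/(6/5) = 2 + 5/6 = 17/6

17/6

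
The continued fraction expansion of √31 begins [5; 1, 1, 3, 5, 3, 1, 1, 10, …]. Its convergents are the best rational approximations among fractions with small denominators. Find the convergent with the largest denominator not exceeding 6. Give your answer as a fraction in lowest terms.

11/2

a_0 = 5: 5/1  (≤ bound)
a_1 = 1: 6/1  (≤ bound)
a_2 = 1: 11/2  (≤ bound)
a_3 = 3: 39/7  (> 6, stop)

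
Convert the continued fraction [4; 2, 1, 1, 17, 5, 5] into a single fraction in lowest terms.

10172/2313

Start with 5.
5 + 1/(5/1) = 5 + 1/5 = 26/5
17 + 1/(26/5) = 17 + 5/26 = 447/26
1 + 1/(447/26) = 1 + 26/447 = 473/447
1 + 1/(473/447) = 1 + 447/473 = 920/473
2 + 1/(920/473) = 2 + 473/920 = 2313/920
4 + 1/(2313/920) = 4 + 920/2313 = 10172/2313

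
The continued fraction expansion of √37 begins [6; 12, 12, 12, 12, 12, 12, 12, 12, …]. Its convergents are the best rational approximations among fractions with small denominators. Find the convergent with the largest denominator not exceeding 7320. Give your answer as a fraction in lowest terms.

10657/1752

List convergents until the denominator exceeds the bound:
a_0 = 6: 6/1  (≤ bound)
a_1 = 12: 73/12  (≤ bound)
a_2 = 12: 882/145  (≤ bound)
a_3 = 12: 10657/1752  (≤ bound)
a_4 = 12: 128766/21169  (> 7320, stop)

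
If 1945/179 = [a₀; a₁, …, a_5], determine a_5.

Apply division with remainder until the remainder is 0:
⌊1945/179⌋ = 10, remainder 155
⌊179/155⌋ = 1, remainder 24
⌊155/24⌋ = 6, remainder 11
⌊24/11⌋ = 2, remainder 2
⌊11/2⌋ = 5, remainder 1
⌊2/1⌋ = 2, remainder 0

2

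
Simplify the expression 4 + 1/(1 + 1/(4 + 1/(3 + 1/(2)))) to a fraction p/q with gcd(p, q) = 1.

178/37

Start with 2.
3 + 1/(2/1) = 3 + 1/2 = 7/2
4 + 1/(7/2) = 4 + 2/7 = 30/7
1 + 1/(30/7) = 1 + 7/30 = 37/30
4 + 1/(37/30) = 4 + 30/37 = 178/37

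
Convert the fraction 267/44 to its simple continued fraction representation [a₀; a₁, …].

Repeatedly divide and take the remainder:
267 ÷ 44 → quotient 6, remainder 3
44 ÷ 3 → quotient 14, remainder 2
3 ÷ 2 → quotient 1, remainder 1
2 ÷ 1 → quotient 2, remainder 0

[6; 14, 1, 2]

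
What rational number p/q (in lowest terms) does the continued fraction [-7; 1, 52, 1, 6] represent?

a_0 = -7: -7/1
a_1 = 1: -6/1
a_2 = 52: -319/53
a_3 = 1: -325/54
a_4 = 6: -2269/377

-2269/377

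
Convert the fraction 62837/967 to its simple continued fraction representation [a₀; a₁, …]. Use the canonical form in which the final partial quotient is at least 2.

⌊62837/967⌋ = 64, remainder 949
⌊967/949⌋ = 1, remainder 18
⌊949/18⌋ = 52, remainder 13
⌊18/13⌋ = 1, remainder 5
⌊13/5⌋ = 2, remainder 3
⌊5/3⌋ = 1, remainder 2
⌊3/2⌋ = 1, remainder 1
⌊2/1⌋ = 2, remainder 0

[64; 1, 52, 1, 2, 1, 1, 2]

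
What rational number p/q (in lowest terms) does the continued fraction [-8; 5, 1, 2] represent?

Compute successive convergents:
a_0 = -8: -8/1
a_1 = 5: -39/5
a_2 = 1: -47/6
a_3 = 2: -133/17

-133/17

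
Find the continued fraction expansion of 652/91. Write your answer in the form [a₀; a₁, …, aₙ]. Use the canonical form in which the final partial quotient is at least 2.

[7; 6, 15]

652 = 7·91 + 15, so a_0 = 7
91 = 6·15 + 1, so a_1 = 6
15 = 15·1 + 0, so a_2 = 15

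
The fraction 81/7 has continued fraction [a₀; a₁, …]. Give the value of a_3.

81 ÷ 7 → quotient 11, remainder 4
7 ÷ 4 → quotient 1, remainder 3
4 ÷ 3 → quotient 1, remainder 1
3 ÷ 1 → quotient 3, remainder 0

3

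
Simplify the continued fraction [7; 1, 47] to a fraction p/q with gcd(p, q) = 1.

383/48

Start with 47.
1 + 1/(47/1) = 1 + 1/47 = 48/47
7 + 1/(48/47) = 7 + 47/48 = 383/48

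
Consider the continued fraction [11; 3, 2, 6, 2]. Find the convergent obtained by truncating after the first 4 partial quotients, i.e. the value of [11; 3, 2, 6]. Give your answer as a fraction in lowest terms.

Starting at the tail and folding back:
Start with 6.
2 + 1/(6/1) = 2 + 1/6 = 13/6
3 + 1/(13/6) = 3 + 6/13 = 45/13
11 + 1/(45/13) = 11 + 13/45 = 508/45

508/45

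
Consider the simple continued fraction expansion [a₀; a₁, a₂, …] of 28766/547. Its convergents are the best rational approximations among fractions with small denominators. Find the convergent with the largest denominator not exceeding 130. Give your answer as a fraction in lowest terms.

6521/124

a_0 = 52: 52/1  (≤ bound)
a_1 = 1: 53/1  (≤ bound)
a_2 = 1: 105/2  (≤ bound)
a_3 = 2: 263/5  (≤ bound)
a_4 = 3: 894/17  (≤ bound)
a_5 = 7: 6521/124  (≤ bound)
a_6 = 1: 7415/141  (> 130, stop)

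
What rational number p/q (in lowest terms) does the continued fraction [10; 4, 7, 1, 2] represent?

a_0 = 10: 10/1
a_1 = 4: 41/4
a_2 = 7: 297/29
a_3 = 1: 338/33
a_4 = 2: 973/95

973/95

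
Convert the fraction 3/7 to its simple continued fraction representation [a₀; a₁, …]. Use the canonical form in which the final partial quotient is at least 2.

3 = 0·7 + 3, so a_0 = 0
7 = 2·3 + 1, so a_1 = 2
3 = 3·1 + 0, so a_2 = 3

[0; 2, 3]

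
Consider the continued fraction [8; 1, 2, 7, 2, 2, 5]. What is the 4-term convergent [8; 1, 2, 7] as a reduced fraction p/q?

Collapse the nested fraction from the inside out:
Start with 7.
2 + 1/(7/1) = 2 + 1/7 = 15/7
1 + 1/(15/7) = 1 + 7/15 = 22/15
8 + 1/(22/15) = 8 + 15/22 = 191/22

191/22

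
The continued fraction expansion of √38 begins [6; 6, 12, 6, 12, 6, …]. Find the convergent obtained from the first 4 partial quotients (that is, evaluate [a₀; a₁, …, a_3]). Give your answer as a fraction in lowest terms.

2737/444

Work from the innermost term outward:
Start with 6.
12 + 1/(6/1) = 12 + 1/6 = 73/6
6 + 1/(73/6) = 6 + 6/73 = 444/73
6 + 1/(444/73) = 6 + 73/444 = 2737/444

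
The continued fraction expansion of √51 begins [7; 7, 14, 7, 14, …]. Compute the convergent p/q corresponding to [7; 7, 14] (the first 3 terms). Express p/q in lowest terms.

Start with 14.
7 + 1/(14/1) = 7 + 1/14 = 99/14
7 + 1/(99/14) = 7 + 14/99 = 707/99

707/99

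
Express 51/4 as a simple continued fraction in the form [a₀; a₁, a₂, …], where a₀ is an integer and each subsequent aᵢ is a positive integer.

Apply division with remainder until the remainder is 0:
⌊51/4⌋ = 12, remainder 3
⌊4/3⌋ = 1, remainder 1
⌊3/1⌋ = 3, remainder 0

[12; 1, 3]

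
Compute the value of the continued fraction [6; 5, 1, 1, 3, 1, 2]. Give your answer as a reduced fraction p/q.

859/139

Start with 2.
1 + 1/(2/1) = 1 + 1/2 = 3/2
3 + 1/(3/2) = 3 + 2/3 = 11/3
1 + 1/(11/3) = 1 + 3/11 = 14/11
1 + 1/(14/11) = 1 + 11/14 = 25/14
5 + 1/(25/14) = 5 + 14/25 = 139/25
6 + 1/(139/25) = 6 + 25/139 = 859/139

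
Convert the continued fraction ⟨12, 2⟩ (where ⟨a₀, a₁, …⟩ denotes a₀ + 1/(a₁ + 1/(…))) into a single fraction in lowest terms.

Start with 2.
12 + 1/(2/1) = 12 + 1/2 = 25/2

25/2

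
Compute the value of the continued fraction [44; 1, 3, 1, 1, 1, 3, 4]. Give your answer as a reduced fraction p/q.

9763/218

a_0 = 44: 44/1
a_1 = 1: 45/1
a_2 = 3: 179/4
a_3 = 1: 224/5
a_4 = 1: 403/9
a_5 = 1: 627/14
a_6 = 3: 2284/51
a_7 = 4: 9763/218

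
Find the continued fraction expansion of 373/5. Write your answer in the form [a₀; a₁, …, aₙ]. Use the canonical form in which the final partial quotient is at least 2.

Run the Euclidean algorithm, recording each quotient:
⌊373/5⌋ = 74, remainder 3
⌊5/3⌋ = 1, remainder 2
⌊3/2⌋ = 1, remainder 1
⌊2/1⌋ = 2, remainder 0

[74; 1, 1, 2]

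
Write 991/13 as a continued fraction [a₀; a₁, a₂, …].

[76; 4, 3]

Repeatedly divide and take the remainder:
991 = 76·13 + 3, so a_0 = 76
13 = 4·3 + 1, so a_1 = 4
3 = 3·1 + 0, so a_2 = 3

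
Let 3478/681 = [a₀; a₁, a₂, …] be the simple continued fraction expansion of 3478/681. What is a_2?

3

Repeatedly divide and take the remainder:
3478 ÷ 681 → quotient 5, remainder 73
681 ÷ 73 → quotient 9, remainder 24
73 ÷ 24 → quotient 3, remainder 1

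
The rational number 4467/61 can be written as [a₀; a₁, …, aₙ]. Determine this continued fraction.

4467 ÷ 61 → quotient 73, remainder 14
61 ÷ 14 → quotient 4, remainder 5
14 ÷ 5 → quotient 2, remainder 4
5 ÷ 4 → quotient 1, remainder 1
4 ÷ 1 → quotient 4, remainder 0

[73; 4, 2, 1, 4]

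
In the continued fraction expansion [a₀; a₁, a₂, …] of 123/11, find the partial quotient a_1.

Apply division with remainder until the remainder is 0:
123 = 11·11 + 2, so a_0 = 11
11 = 5·2 + 1, so a_1 = 5

5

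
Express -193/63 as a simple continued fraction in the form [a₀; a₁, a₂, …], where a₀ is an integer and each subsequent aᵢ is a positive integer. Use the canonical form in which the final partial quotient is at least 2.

[-4; 1, 14, 1, 3]

Repeatedly divide and take the remainder:
-193 = -4·63 + 59, so a_0 = -4
63 = 1·59 + 4, so a_1 = 1
59 = 14·4 + 3, so a_2 = 14
4 = 1·3 + 1, so a_3 = 1
3 = 3·1 + 0, so a_4 = 3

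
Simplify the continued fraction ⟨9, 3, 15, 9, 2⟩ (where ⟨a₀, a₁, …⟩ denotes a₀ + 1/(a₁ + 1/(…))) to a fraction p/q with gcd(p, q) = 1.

Start with 2.
9 + 1/(2/1) = 9 + 1/2 = 19/2
15 + 1/(19/2) = 15 + 2/19 = 287/19
3 + 1/(287/19) = 3 + 19/287 = 880/287
9 + 1/(880/287) = 9 + 287/880 = 8207/880

8207/880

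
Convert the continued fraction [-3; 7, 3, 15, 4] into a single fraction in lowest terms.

a_0 = -3: -3/1
a_1 = 7: -20/7
a_2 = 3: -63/22
a_3 = 15: -965/337
a_4 = 4: -3923/1370

-3923/1370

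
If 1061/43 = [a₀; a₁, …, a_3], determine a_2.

Run the Euclidean algorithm, recording each quotient:
1061 ÷ 43 → quotient 24, remainder 29
43 ÷ 29 → quotient 1, remainder 14
29 ÷ 14 → quotient 2, remainder 1

2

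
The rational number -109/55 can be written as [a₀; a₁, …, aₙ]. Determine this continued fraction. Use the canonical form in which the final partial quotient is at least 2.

-109 = -2·55 + 1, so a_0 = -2
55 = 55·1 + 0, so a_1 = 55

[-2; 55]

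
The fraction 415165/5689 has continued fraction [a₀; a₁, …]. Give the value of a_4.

6

415165 = 72·5689 + 5557, so a_0 = 72
5689 = 1·5557 + 132, so a_1 = 1
5557 = 42·132 + 13, so a_2 = 42
132 = 10·13 + 2, so a_3 = 10
13 = 6·2 + 1, so a_4 = 6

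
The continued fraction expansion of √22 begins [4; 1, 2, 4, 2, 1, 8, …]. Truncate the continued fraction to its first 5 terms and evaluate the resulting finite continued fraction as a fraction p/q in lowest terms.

136/29

Collapse the nested fraction from the inside out:
Start with 2.
4 + 1/(2/1) = 4 + 1/2 = 9/2
2 + 1/(9/2) = 2 + 2/9 = 20/9
1 + 1/(20/9) = 1 + 9/20 = 29/20
4 + 1/(29/20) = 4 + 20/29 = 136/29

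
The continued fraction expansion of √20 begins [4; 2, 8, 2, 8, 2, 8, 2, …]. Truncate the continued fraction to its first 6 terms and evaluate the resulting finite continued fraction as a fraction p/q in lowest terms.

a_0 = 4: 4/1
a_1 = 2: 9/2
a_2 = 8: 76/17
a_3 = 2: 161/36
a_4 = 8: 1364/305
a_5 = 2: 2889/646

2889/646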